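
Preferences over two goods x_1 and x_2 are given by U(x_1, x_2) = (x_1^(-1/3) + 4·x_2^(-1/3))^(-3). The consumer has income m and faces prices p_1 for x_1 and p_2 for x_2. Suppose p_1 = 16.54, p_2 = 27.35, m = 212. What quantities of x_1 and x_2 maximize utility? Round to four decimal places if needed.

MU_x_1 ∝ x_1^(-4/3), MU_x_2 ∝ 4·x_2^(-4/3), so MRS = (1/4)·(x_2/x_1)^(4/3) = p_1/p_2.
Hence x_2/x_1 = (4·p_1/p_2)^(1/(4/3)), i.e. raised to the 0.75 power.
Substitute x_2 = (x_2/x_1)·x_1 into the budget: x_1* = m/(p_1 + p_2·(x_2/x_1)).
Numerically x_2/x_1 = 1.939673, so x_1* = 212/(16.54 + 27.35·1.939673) = 3.0464 and x_2* = 1.939673·3.0464 = 5.909.

x_1* = 3.0464, x_2* = 5.909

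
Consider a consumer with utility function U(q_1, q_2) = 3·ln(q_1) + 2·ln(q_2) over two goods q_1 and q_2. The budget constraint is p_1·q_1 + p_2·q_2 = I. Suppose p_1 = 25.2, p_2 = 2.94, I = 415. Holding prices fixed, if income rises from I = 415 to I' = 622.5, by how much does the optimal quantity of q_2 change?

MU_q_1/MU_q_2 = (3·q_2)/(2·q_1); tangency sets this equal to p_1/p_2.
Rearranging, p_2·q_2 = (2/3)·p_1·q_1. Substituting into the budget gives p_1·q_1·(1 + (2/3)) = I.
Demand: q_1*(p_1,p_2,I) = 0.6·I/p_1 and q_2* = 0.4·I/p_2.
At p_1=25.2, p_2=2.94, I=415: q_2* = 0.4·415/2.94 = 56.4626.
At I' = 622.5: q_2* = 84.6939. Change: 84.6939 − 56.4626 = 28.2313.

Δq_2* = 28.2313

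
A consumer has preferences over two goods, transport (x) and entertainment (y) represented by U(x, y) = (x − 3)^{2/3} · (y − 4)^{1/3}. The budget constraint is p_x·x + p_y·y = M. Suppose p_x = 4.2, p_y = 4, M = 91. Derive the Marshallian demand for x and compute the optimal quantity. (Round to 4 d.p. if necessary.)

Substituting into the budget: x* = 3 + 2/3·(M − 3·p_x − 4·p_y)/p_x, and y* = 4 + 1/3·(…)/p_y.
Discretionary income = 91 − 3·4.2 − 4·4 = 62.4; x* = 3 + 2/3·62.4/4.2 = 12.9048.

x* = 12.9048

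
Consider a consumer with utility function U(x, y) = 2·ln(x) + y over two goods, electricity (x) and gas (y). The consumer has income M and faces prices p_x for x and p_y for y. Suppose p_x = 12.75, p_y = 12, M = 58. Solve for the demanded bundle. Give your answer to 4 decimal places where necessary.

x* = 1.8824, y* = 2.8333

MU_x = 2/x, MU_y = 1. Tangency: 2/x = p_x/p_y.
So x*(p_x,p_y) = 2·p_y/p_x, independent of income; and y* = (M − 2·p_y)/p_y.
At the given prices: x* = 2·12/12.75 = 1.8824, and y* = 2.8333.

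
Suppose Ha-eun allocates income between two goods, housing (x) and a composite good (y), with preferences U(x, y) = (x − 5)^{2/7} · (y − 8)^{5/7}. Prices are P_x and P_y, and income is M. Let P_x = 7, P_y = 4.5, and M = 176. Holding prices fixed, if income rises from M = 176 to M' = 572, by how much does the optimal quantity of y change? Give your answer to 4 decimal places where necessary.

This is Cobb-Douglas in (x−5, y−8): tangency gives 2/7·P_y·(y−8) = 5/7·P_x·(x−5).
Substituting into the budget: x* = 5 + 2/7·(M − 5·P_x − 8·P_y)/P_x, and y* = 8 + 5/7·(…)/P_y.
Discretionary income = 176 − 5·7 − 8·4.5 = 105; y* = 8 + 5/7·105/4.5 = 24.6667.
At M' = 572: y* = 87.5238. Change: 87.5238 − 24.6667 = 62.8571.

Δy* = 62.8571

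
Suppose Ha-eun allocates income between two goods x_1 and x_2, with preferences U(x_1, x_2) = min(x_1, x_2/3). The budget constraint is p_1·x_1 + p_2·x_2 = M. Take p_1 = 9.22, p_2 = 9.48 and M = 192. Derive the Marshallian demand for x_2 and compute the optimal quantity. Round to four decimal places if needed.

x_2* = 15.2947

With perfect complements, no substitution: consume in ratio x_1:x_2 = 1:3.
Budget: p_1·x_1 + p_2·3·x_1 = M, so (p_1 + 3·p_2)·x_1 = M.
Demand: x_1*(p_1,p_2,M) = M/(p_1 + 3·p_2), x_2* = 3·M/(p_1 + 3·p_2).
Here 9.22 + 3·9.48 = 37.66, giving x_2* = 15.2947.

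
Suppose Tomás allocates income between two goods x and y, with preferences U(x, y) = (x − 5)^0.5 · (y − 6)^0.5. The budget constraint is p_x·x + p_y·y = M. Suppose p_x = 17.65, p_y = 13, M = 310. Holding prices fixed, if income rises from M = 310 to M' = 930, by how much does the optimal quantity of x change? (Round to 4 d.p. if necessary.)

Δx* = 17.5637

Substituting into the budget: x* = 5 + 0.5·(M − 5·p_x − 6·p_y)/p_x, and y* = 6 + 0.5·(…)/p_y.
Discretionary income = 310 − 5·17.65 − 6·13 = 143.75; x* = 5 + 0.5·143.75/17.65 = 9.0722.
At M' = 930: x* = 26.636. Change: 26.636 − 9.0722 = 17.5637.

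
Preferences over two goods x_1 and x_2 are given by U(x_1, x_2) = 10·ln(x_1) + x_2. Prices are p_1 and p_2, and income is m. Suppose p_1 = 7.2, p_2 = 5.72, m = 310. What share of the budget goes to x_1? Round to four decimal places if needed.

share on x_1 = 0.1845

MU_x_1 = 10/x_1, MU_x_2 = 1. Tangency: 10/x_1 = p_1/p_2.
So x_1*(p_1,p_2) = 10·p_2/p_1, independent of income; and x_2* = (m − 10·p_2)/p_2.
At the given prices: x_1* = 10·5.72/7.2 = 7.9444, and x_2* = 44.1958.
Expenditure on x_1: 7.2·7.9444 = 57.2; share = 0.1845.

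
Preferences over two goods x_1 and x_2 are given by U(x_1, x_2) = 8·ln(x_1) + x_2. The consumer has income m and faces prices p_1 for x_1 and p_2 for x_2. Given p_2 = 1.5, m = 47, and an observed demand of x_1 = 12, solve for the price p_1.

p_1 = 1

MU_x_1 = 8/x_1, MU_x_2 = 1. Tangency: 8/x_1 = p_1/p_2.
So x_1*(p_1,p_2) = 8·p_2/p_1, independent of income; and x_2* = (m − 8·p_2)/p_2.
Set x_1* = 12 in the demand function and solve for p_1: p_1 = 1.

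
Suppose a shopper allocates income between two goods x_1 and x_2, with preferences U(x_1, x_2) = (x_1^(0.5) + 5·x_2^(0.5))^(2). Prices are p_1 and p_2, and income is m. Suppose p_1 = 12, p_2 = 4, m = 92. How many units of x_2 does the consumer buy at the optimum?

From the CES first-order condition, (1/5)·(x_2/x_1)^(0.5) = p_1/p_2.
Hence x_2/x_1 = (5·p_1/p_2)^(1/(0.5)), i.e. raised to the 2 power.
Substitute x_2 = (x_2/x_1)·x_1 into the budget: x_1* = m/(p_1 + p_2·(x_2/x_1)).
Numerically x_2/x_1 = 225, so x_1* = 92/(12 + 4·225) = 0.1009 and x_2* = 225·0.1009 = 22.6974.

x_2* = 22.6974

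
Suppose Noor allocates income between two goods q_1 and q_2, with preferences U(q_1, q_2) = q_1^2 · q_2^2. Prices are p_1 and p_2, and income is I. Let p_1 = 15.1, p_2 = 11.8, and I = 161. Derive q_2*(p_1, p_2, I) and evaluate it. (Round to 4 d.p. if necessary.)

The MRS is q_2/q_1. Set MRS = p_1/p_2.
Rearranging, p_2·q_2 = p_1·q_1. Substituting into the budget gives p_1·q_1·(1 + 1) = I.
Demand: q_1*(p_1,p_2,I) = 0.5·I/p_1 and q_2* = 0.5·I/p_2.
At p_1=15.1, p_2=11.8, I=161: q_2* = 0.5·161/11.8 = 6.822.

q_2* = 6.822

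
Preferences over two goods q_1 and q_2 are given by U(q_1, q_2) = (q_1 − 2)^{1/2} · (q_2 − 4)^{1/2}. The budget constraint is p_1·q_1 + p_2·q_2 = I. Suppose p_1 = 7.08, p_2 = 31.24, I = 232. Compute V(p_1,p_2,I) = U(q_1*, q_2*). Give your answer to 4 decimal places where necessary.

V = 3.1226

Substituting into the budget: q_1* = 2 + 0.5·(I − 2·p_1 − 4·p_2)/p_1, and q_2* = 4 + 0.5·(…)/p_2.
Discretionary income = 232 − 2·7.08 − 4·31.24 = 92.88; q_1* = 2 + 0.5·92.88/7.08 = 8.5593; q_2* = 4 + 0.5·92.88/31.24 = 5.4866.
Utility at the optimum: U(8.5593, 5.4866) = 3.1226.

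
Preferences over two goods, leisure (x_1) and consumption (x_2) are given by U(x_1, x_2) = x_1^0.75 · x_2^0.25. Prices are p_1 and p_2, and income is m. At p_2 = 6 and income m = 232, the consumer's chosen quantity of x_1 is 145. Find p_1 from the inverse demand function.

p_1 = 1.2

Tangency: MRS = 3·x_2/x_1 = p_1/p_2.
So 0.75·p_2·x_2 = 0.25·p_1·x_1; combined with the budget, a share 0.75 of income goes to x_1.
Demand: x_1*(p_1,p_2,m) = 0.75·m/p_1 and x_2* = 0.25·m/p_2.
Set x_1* = 145 in the demand function and solve for p_1: p_1 = 1.2.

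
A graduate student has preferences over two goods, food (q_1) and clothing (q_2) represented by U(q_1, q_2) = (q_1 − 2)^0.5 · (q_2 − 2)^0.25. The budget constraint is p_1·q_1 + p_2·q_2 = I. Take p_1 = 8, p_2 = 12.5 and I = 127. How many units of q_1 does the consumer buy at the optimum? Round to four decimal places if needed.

q_1* = 9.1667

This is Cobb-Douglas in (q_1−2, q_2−2): tangency gives 0.5·p_2·(q_2−2) = 0.25·p_1·(q_1−2).
Substituting into the budget: q_1* = 2 + 2/3·(I − 2·p_1 − 2·p_2)/p_1, and q_2* = 2 + 1/3·(…)/p_2.
Discretionary income = 127 − 2·8 − 2·12.5 = 86; q_1* = 2 + 2/3·86/8 = 9.1667.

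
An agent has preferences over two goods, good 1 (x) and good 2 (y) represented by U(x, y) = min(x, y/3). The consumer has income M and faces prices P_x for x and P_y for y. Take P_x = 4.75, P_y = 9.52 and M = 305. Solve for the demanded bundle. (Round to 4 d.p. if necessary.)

x* = 9.1564, y* = 27.4692

With perfect complements, no substitution: consume in ratio x:y = 1:3.
Budget: P_x·x + P_y·3·x = M, so (P_x + 3·P_y)·x = M.
Demand: x*(P_x,P_y,M) = M/(P_x + 3·P_y), y* = 3·M/(P_x + 3·P_y).
Here 4.75 + 3·9.52 = 33.31, giving x* = 9.1564 and y* = 27.4692.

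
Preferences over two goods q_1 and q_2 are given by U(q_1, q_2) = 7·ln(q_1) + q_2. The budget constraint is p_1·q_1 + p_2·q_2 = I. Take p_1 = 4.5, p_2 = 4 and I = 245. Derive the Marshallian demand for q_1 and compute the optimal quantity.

q_1* = 6.2222

At the given prices: q_1* = 7·4/4.5 = 6.2222.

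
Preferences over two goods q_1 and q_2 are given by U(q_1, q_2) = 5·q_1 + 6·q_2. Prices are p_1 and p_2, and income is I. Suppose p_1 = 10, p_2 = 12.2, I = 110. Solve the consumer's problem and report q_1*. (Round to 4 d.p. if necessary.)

Perfect substitutes: compare marginal utility per dollar. 5/p_1 vs 6/p_2 → 0.5 vs 0.4918.
q_1 gives more utility per dollar, so spend all income on q_1: q_1* = I/p_1, q_2* = 0.
Numerically: q_1* = 11, q_2* = 0.

q_1* = 11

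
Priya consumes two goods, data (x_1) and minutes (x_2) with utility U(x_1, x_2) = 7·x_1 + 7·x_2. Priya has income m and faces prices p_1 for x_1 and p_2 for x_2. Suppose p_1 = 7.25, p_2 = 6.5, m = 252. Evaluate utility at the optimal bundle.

Linear utility — the consumer picks whichever good has higher MU/price: 7/7.25 = 0.9655 vs 7/6.5 = 1.0769.
x_2 gives more utility per dollar, so spend all income on x_2: x_2* = m/p_2, x_1* = 0.
Numerically: x_1* = 0, x_2* = 38.7692.
Utility at the optimum: U(0, 38.7692) = 271.3846.

V = 271.3846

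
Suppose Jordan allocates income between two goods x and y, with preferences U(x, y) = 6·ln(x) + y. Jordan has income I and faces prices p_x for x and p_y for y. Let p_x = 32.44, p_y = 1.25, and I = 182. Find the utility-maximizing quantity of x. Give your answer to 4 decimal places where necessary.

x* = 0.2312

MU_x = 6/x, MU_y = 1. Tangency: 6/x = p_x/p_y.
So x*(p_x,p_y) = 6·p_y/p_x, independent of income; and y* = (I − 6·p_y)/p_y.
At the given prices: x* = 6·1.25/32.44 = 0.2312.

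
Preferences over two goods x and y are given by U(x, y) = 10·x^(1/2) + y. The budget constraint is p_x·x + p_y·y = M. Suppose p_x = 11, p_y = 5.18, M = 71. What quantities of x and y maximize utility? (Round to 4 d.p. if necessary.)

Solve: √x = 5·p_y/p_x, so x*(p_x,p_y) = (5·p_y/p_x)², and y* = (M − p_x·x*)/p_y.
Plugging in: x* = (5·5.18/11)² = 5.5439, y* = 1.9338.

x* = 5.5439, y* = 1.9338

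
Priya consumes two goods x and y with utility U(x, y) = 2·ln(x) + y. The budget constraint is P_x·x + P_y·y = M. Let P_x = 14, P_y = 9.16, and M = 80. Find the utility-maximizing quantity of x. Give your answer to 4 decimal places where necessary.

MU_x = 2/x, MU_y = 1. Tangency: 2/x = P_x/P_y.
So x*(P_x,P_y) = 2·P_y/P_x, independent of income; and y* = (M − 2·P_y)/P_y.
At the given prices: x* = 2·9.16/14 = 1.3086.

x* = 1.3086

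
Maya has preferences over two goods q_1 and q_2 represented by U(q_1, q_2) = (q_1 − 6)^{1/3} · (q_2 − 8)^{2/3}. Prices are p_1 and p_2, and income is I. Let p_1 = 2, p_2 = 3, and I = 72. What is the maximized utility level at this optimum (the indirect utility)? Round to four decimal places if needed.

V = 7.2685

This is Cobb-Douglas in (q_1−6, q_2−8): tangency gives 1/3·p_2·(q_2−8) = 2/3·p_1·(q_1−6).
After buying the subsistence bundle (6, 8), a share 1/3 of the remaining income goes to q_1: q_1* = 6 + 1/3·(I − 6p_1 − 8p_2)/p_1.
Discretionary income = 72 − 6·2 − 8·3 = 36; q_1* = 6 + 1/3·36/2 = 12; q_2* = 8 + 2/3·36/3 = 16.
Utility at the optimum: U(12, 16) = 7.2685.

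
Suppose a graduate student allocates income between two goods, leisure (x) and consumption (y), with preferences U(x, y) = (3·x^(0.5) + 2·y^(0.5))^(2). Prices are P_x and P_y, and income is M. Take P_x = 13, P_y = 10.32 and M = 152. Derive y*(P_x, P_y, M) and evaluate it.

With the ratio pinned down, the budget gives x* = M/(P_x + P_y·(y/x)) and y* = (y/x)·x*.
Numerically y/x = 0.705253, so x* = 152/(13 + 10.32·0.705253) = 7.4957 and y* = 0.705253·7.4957 = 5.2864.

y* = 5.2864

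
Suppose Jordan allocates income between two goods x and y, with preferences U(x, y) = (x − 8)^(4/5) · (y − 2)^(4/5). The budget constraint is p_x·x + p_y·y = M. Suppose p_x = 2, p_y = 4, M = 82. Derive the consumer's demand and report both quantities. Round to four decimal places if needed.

x* = 22.5, y* = 9.25

This is Cobb-Douglas in (x−8, y−2): tangency gives 0.8·p_y·(y−2) = 0.8·p_x·(x−8).
After buying the subsistence bundle (8, 2), a share 0.5 of the remaining income goes to x: x* = 8 + 0.5·(M − 8p_x − 2p_y)/p_x.
Discretionary income = 82 − 8·2 − 2·4 = 58; x* = 8 + 0.5·58/2 = 22.5; y* = 2 + 0.5·58/4 = 9.25.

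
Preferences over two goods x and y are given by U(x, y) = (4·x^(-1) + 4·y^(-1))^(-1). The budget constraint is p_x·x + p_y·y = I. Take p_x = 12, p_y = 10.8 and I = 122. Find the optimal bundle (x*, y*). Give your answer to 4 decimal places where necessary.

MU_x ∝ 4·x^(-2), MU_y ∝ 4·y^(-2), so MRS = (y/x)^(2) = p_x/p_y.
Hence y/x = (p_x/p_y)^(1/(2)), i.e. raised to the 0.5 power.
Substitute y = (y/x)·x into the budget: x* = I/(p_x + p_y·(y/x)).
Numerically y/x = 1.054093, so x* = 122/(12 + 10.8·1.054093) = 5.2172 and y* = 1.054093·5.2172 = 5.4994.

x* = 5.2172, y* = 5.4994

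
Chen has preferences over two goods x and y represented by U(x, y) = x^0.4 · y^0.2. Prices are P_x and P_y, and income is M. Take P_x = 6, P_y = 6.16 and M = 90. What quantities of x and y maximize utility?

x* = 10, y* = 4.8701

MU_x/MU_y = (0.4·y)/(0.2·x); tangency sets this equal to P_x/P_y.
Rearranging, P_y·y = (1/2)·P_x·x. Substituting into the budget gives P_x·x·(1 + (1/2)) = M.
Demand: x*(P_x,P_y,M) = 2/3·M/P_x and y* = 1/3·M/P_y.
At P_x=6, P_y=6.16, M=90: x* = 2/3·90/6 = 10, y* = 4.8701.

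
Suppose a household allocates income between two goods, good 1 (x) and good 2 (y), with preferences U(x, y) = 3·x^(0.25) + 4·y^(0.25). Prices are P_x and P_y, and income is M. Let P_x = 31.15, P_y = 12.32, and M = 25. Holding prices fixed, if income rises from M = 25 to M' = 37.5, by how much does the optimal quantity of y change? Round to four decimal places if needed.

From the CES first-order condition, (3/4)·(y/x)^(0.75) = P_x/P_y.
Hence y/x = ((4/3)·P_x/P_y)^(1/(0.75)), i.e. raised to the 4/3 power.
With the ratio pinned down, the budget gives x* = M/(P_x + P_y·(y/x)) and y* = (y/x)·x*.
Numerically y/x = 5.054926, so x* = 25/(31.15 + 12.32·5.054926) = 0.2676 and y* = 5.054926·0.2676 = 1.3526.
At M' = 37.5: y* = 2.029. Change: 2.029 − 1.3526 = 0.6763.

Δy* = 0.6763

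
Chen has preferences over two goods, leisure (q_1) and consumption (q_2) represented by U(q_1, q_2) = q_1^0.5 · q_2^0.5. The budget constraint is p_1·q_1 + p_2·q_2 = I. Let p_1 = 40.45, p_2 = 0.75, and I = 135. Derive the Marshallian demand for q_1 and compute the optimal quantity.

q_1* = 1.6687

Tangency: MRS = q_2/q_1 = p_1/p_2.
Rearranging, p_2·q_2 = p_1·q_1. Substituting into the budget gives p_1·q_1·(1 + 1) = I.
Demand: q_1*(p_1,p_2,I) = 0.5·I/p_1 and q_2* = 0.5·I/p_2.
At p_1=40.45, p_2=0.75, I=135: q_1* = 0.5·135/40.45 = 1.6687.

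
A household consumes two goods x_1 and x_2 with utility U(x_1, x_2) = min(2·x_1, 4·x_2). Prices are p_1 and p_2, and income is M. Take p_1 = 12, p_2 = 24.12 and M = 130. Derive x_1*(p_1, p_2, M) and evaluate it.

x_1* = 5.4032

Leontief preferences: the optimum is at the kink where x_1/4 = x_2/2, i.e. x_2 = (1/2)·x_1.
Budget: p_1·x_1 + p_2·(1/2)·x_1 = M, so (4·p_1 + 2·p_2)·x_1 = 4·M.
Demand: x_1*(p_1,p_2,M) = 4·M/(4·p_1 + 2·p_2), x_2* = 2·M/(4·p_1 + 2·p_2).
Here 4·12 + 2·24.12 = 96.24, giving x_1* = 5.4032.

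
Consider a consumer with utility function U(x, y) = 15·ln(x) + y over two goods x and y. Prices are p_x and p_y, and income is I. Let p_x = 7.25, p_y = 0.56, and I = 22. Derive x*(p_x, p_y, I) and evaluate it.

MU_x = 15/x, MU_y = 1. Tangency: 15/x = p_x/p_y.
So x*(p_x,p_y) = 15·p_y/p_x, independent of income; and y* = (I − 15·p_y)/p_y.
At the given prices: x* = 15·0.56/7.25 = 1.1586.

x* = 1.1586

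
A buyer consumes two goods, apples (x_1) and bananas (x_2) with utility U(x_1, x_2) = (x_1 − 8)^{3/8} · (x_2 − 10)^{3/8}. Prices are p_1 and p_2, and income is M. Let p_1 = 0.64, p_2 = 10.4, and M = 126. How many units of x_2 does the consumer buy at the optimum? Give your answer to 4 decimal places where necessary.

This is Cobb-Douglas in (x_1−8, x_2−10): tangency gives 0.375·p_2·(x_2−10) = 0.375·p_1·(x_1−8).
After buying the subsistence bundle (8, 10), a share 0.5 of the remaining income goes to x_1: x_1* = 8 + 0.5·(M − 8p_1 − 10p_2)/p_1.
Discretionary income = 126 − 8·0.64 − 10·10.4 = 16.88; x_2* = 10 + 0.5·16.88/10.4 = 10.8115.

x_2* = 10.8115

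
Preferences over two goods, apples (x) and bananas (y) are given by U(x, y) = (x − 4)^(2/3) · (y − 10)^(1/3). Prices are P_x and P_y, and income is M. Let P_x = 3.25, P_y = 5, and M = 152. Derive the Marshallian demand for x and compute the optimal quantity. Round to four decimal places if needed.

x* = 22.2564

Let x' = x−4, y' = y−10. MRS = 2·y'/x' = P_x/P_y.
After buying the subsistence bundle (4, 10), a share 2/3 of the remaining income goes to x: x* = 4 + 2/3·(M − 4P_x − 10P_y)/P_x.
Discretionary income = 152 − 4·3.25 − 10·5 = 89; x* = 4 + 2/3·89/3.25 = 22.2564.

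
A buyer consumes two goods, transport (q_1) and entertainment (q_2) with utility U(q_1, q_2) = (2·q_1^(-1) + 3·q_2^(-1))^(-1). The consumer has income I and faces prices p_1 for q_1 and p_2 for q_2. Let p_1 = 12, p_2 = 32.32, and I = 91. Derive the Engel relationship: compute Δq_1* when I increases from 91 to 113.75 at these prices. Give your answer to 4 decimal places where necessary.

From the CES first-order condition, (2/3)·(q_2/q_1)^(2) = p_1/p_2.
Solve for the ratio: q_2/q_1 = [(3/2)·p_1/p_2]^(0.5).
Substitute q_2 = (q_2/q_1)·q_1 into the budget: q_1* = I/(p_1 + p_2·(q_2/q_1)).
Numerically q_2/q_1 = 0.746278, so q_1* = 91/(12 + 32.32·0.746278) = 2.5194.
At I' = 113.75: q_1* = 3.1493. Change: 3.1493 − 2.5194 = 0.6299.

Δq_1* = 0.6299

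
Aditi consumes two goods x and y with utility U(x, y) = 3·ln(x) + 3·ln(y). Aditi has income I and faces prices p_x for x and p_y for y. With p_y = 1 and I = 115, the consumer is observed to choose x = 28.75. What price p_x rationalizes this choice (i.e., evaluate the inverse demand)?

Tangency: MRS = y/x = p_x/p_y.
So 3·p_y·y = 3·p_x·x; combined with the budget, a share 0.5 of income goes to x.
Demand: x*(p_x,p_y,I) = 0.5·I/p_x and y* = 0.5·I/p_y.
Set x* = 28.75 in the demand function and solve for p_x: p_x = 2.

p_x = 2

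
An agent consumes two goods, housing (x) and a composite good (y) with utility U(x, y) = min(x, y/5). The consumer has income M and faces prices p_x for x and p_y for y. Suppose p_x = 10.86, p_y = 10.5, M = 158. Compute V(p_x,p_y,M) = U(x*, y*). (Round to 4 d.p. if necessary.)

V = 2.4937

Leontief preferences: the optimum is at the kink where x/1 = y/5, i.e. y = 5·x.
Budget: p_x·x + p_y·5·x = M, so (p_x + 5·p_y)·x = M.
Demand: x*(p_x,p_y,M) = M/(p_x + 5·p_y), y* = 5·M/(p_x + 5·p_y).
Here 10.86 + 5·10.5 = 63.36, giving x* = 2.4937 and y* = 12.4684.
Utility at the optimum: U(2.4937, 12.4684) = 2.4937.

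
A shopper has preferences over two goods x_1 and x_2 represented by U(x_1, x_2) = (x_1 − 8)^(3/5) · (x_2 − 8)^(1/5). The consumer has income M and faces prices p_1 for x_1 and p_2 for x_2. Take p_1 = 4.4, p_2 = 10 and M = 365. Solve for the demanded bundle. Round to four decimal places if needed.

MRS = 3·(x_2−8)/(x_1−8). Tangency with p_1/p_2 gives x_2−8 = (1/3)·(p_1/p_2)·(x_1−8).
Substituting into the budget: x_1* = 8 + 0.75·(M − 8·p_1 − 8·p_2)/p_1, and x_2* = 8 + 0.25·(…)/p_2.
Discretionary income = 365 − 8·4.4 − 8·10 = 249.8; x_1* = 8 + 0.75·249.8/4.4 = 50.5795; x_2* = 8 + 0.25·249.8/10 = 14.245.

x_1* = 50.5795, x_2* = 14.245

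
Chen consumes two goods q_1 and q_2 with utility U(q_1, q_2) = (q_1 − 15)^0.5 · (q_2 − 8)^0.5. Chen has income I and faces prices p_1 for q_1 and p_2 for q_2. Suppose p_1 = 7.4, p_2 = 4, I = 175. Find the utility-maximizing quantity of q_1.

Let q_1' = q_1−15, q_2' = q_2−8. MRS = q_2'/q_1' = p_1/p_2.
Substituting into the budget: q_1* = 15 + 0.5·(I − 15·p_1 − 8·p_2)/p_1, and q_2* = 8 + 0.5·(…)/p_2.
Discretionary income = 175 − 15·7.4 − 8·4 = 32; q_1* = 15 + 0.5·32/7.4 = 17.1622.

q_1* = 17.1622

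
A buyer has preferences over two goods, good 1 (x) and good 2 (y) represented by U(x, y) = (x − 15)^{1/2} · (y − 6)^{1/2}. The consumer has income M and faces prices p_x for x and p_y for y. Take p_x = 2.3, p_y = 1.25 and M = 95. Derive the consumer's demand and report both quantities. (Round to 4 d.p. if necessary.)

x* = 26.5217, y* = 27.2

Discretionary income = 95 − 15·2.3 − 6·1.25 = 53; x* = 15 + 0.5·53/2.3 = 26.5217; y* = 6 + 0.5·53/1.25 = 27.2.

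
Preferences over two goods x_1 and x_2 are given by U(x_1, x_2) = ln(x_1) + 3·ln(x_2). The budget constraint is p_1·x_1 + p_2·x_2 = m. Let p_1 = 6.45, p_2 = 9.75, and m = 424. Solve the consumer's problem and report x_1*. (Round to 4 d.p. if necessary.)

x_1* = 16.4341

MU_x_1/MU_x_2 = (x_2)/(3·x_1); tangency sets this equal to p_1/p_2.
Rearranging, p_2·x_2 = 3·p_1·x_1. Substituting into the budget gives p_1·x_1·(1 + 3) = m.
Demand: x_1*(p_1,p_2,m) = 0.25·m/p_1 and x_2* = 0.75·m/p_2.
At p_1=6.45, p_2=9.75, m=424: x_1* = 0.25·424/6.45 = 16.4341.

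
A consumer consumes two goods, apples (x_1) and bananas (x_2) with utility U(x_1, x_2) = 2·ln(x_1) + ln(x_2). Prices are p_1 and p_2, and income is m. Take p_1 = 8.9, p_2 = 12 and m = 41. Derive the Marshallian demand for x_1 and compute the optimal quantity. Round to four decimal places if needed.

x_1* = 3.0712

Tangency: MRS = 2·x_2/x_1 = p_1/p_2.
Rearranging, p_2·x_2 = (1/2)·p_1·x_1. Substituting into the budget gives p_1·x_1·(1 + (1/2)) = m.
Demand: x_1*(p_1,p_2,m) = 2/3·m/p_1 and x_2* = 1/3·m/p_2.
At p_1=8.9, p_2=12, m=41: x_1* = 2/3·41/8.9 = 3.0712.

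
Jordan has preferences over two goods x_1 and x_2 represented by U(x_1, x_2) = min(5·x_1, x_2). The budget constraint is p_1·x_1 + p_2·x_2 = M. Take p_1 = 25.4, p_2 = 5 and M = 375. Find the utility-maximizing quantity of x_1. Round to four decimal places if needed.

x_1* = 7.4405

Leontief preferences: the optimum is at the kink where x_1/1 = x_2/5, i.e. x_2 = 5·x_1.
Budget: p_1·x_1 + p_2·5·x_1 = M, so (p_1 + 5·p_2)·x_1 = M.
Demand: x_1*(p_1,p_2,M) = M/(p_1 + 5·p_2), x_2* = 5·M/(p_1 + 5·p_2).
Here 25.4 + 5·5 = 50.4, giving x_1* = 7.4405.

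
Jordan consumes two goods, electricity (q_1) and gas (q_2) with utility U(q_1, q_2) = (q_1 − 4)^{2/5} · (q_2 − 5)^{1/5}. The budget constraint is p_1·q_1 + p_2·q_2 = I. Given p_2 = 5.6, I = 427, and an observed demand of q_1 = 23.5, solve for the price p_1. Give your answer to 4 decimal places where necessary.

This is Cobb-Douglas in (q_1−4, q_2−5): tangency gives 0.4·p_2·(q_2−5) = 0.2·p_1·(q_1−4).
Substituting into the budget: q_1* = 4 + 2/3·(I − 4·p_1 − 5·p_2)/p_1, and q_2* = 5 + 1/3·(…)/p_2.
Set q_1* = 23.5 in the demand function and solve for p_1: p_1 = 12.

p_1 = 12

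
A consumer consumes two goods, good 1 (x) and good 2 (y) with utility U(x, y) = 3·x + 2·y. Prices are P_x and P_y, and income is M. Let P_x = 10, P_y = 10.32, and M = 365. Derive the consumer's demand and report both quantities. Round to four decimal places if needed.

Perfect substitutes: compare marginal utility per dollar. 3/P_x vs 2/P_y → 0.3 vs 0.1938.
x gives more utility per dollar, so spend all income on x: x* = M/P_x, y* = 0.
Numerically: x* = 36.5, y* = 0.

x* = 36.5, y* = 0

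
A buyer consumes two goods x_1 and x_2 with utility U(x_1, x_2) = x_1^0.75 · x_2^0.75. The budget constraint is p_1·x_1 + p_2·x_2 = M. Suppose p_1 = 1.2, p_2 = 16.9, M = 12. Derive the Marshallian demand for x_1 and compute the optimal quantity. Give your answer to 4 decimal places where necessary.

x_1* = 5

Tangency: MRS = x_2/x_1 = p_1/p_2.
Rearranging, p_2·x_2 = p_1·x_1. Substituting into the budget gives p_1·x_1·(1 + 1) = M.
Demand: x_1*(p_1,p_2,M) = 0.5·M/p_1 and x_2* = 0.5·M/p_2.
At p_1=1.2, p_2=16.9, M=12: x_1* = 0.5·12/1.2 = 5.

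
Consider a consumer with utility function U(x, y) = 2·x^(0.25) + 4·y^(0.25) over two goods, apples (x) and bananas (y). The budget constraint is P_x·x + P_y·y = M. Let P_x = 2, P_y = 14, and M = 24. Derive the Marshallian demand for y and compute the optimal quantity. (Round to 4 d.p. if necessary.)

From the CES first-order condition, (1/2)·(y/x)^(0.75) = P_x/P_y.
Solve for the ratio: y/x = [2·P_x/P_y]^(4/3).
Substitute y = (y/x)·x into the budget: x* = M/(P_x + P_y·(y/x)).
Numerically y/x = 0.188181, so x* = 24/(2 + 14·0.188181) = 5.1785 and y* = 0.188181·5.1785 = 0.9745.

y* = 0.9745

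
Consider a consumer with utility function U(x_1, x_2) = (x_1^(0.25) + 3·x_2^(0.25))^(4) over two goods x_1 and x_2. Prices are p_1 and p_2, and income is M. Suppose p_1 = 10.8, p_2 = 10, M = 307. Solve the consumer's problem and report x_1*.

x_1* = 5.2261

Substitute x_2 = (x_2/x_1)·x_1 into the budget: x_1* = M/(p_1 + p_2·(x_2/x_1)).
Numerically x_2/x_1 = 4.794316, so x_1* = 307/(10.8 + 10·4.794316) = 5.2261.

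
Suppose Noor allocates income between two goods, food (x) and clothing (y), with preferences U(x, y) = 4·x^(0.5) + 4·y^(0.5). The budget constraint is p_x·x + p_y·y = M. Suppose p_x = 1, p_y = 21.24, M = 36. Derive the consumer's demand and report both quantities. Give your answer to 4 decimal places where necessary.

x* = 34.3813, y* = 0.0762

Numerically y/x = 0.002217, so x* = 36/(1 + 21.24·0.002217) = 34.3813 and y* = 0.002217·34.3813 = 0.0762.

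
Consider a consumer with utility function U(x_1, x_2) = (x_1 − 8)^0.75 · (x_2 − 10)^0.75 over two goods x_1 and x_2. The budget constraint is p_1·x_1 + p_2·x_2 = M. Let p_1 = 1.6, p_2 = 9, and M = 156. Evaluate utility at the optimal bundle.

V = 18.5588

Let x_1' = x_1−8, x_2' = x_2−10. MRS = x_2'/x_1' = p_1/p_2.
Substituting into the budget: x_1* = 8 + 0.5·(M − 8·p_1 − 10·p_2)/p_1, and x_2* = 10 + 0.5·(…)/p_2.
Discretionary income = 156 − 8·1.6 − 10·9 = 53.2; x_1* = 8 + 0.5·53.2/1.6 = 24.625; x_2* = 10 + 0.5·53.2/9 = 12.9556.
Utility at the optimum: U(24.625, 12.9556) = 18.5588.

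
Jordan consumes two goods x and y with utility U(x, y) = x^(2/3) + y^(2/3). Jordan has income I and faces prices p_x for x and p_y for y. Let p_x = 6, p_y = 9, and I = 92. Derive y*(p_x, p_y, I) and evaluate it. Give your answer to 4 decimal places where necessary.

y* = 3.1453

MU_x ∝ x^(-1/3), MU_y ∝ y^(-1/3), so MRS = (y/x)^(1/3) = p_x/p_y.
Hence y/x = (p_x/p_y)^(1/(1/3)), i.e. raised to the 3 power.
Substitute y = (y/x)·x into the budget: x* = I/(p_x + p_y·(y/x)).
Numerically y/x = 0.296296, so x* = 92/(6 + 9·0.296296) = 10.6154 and y* = 0.296296·10.6154 = 3.1453.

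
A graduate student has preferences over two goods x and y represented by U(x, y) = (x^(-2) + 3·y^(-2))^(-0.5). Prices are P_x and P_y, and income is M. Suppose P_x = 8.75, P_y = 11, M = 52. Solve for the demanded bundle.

x* = 2.2175, y* = 2.9633

From the CES first-order condition, (1/3)·(y/x)^(3) = P_x/P_y.
Solve for the ratio: y/x = [3·P_x/P_y]^(1/3).
With the ratio pinned down, the budget gives x* = M/(P_x + P_y·(y/x)) and y* = (y/x)·x*.
Numerically y/x = 1.336325, so x* = 52/(8.75 + 11·1.336325) = 2.2175 and y* = 1.336325·2.2175 = 2.9633.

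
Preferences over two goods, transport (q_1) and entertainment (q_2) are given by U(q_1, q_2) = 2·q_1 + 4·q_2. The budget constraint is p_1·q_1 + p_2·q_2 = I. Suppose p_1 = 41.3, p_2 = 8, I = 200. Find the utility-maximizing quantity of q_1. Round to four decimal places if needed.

q_2 gives more utility per dollar, so spend all income on q_2: q_2* = I/p_2, q_1* = 0.
Numerically: q_1* = 0, q_2* = 25.

q_1* = 0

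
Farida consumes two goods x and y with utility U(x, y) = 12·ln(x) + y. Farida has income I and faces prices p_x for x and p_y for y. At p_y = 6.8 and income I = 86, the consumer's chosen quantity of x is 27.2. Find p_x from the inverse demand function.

p_x = 3

MU_x = 12/x, MU_y = 1. Tangency: 12/x = p_x/p_y.
So x*(p_x,p_y) = 12·p_y/p_x, independent of income; and y* = (I − 12·p_y)/p_y.
Set x* = 27.2 in the demand function and solve for p_x: p_x = 3.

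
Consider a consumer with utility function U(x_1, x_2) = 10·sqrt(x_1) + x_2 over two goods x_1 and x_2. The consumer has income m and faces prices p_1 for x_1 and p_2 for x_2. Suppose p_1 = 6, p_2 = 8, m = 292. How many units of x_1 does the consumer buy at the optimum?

x_1* = 44.4444

Utility is quasi-linear in x_2; the FOC for x_1 is 5/√x_1 = p_1/p_2.
Solve: √x_1 = 5·p_2/p_1, so x_1*(p_1,p_2) = (5·p_2/p_1)², and x_2* = (m − p_1·x_1*)/p_2.
Plugging in: x_1* = (5·8/6)² = 44.4444.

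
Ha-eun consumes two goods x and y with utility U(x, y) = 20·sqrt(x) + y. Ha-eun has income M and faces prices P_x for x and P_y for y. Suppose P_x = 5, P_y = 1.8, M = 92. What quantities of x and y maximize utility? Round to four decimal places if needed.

x* = 12.96, y* = 15.1111

Set MRS = P_x/P_y: 10·x^(−1/2) = P_x/P_y.
Solve: √x = 10·P_y/P_x, so x*(P_x,P_y) = (10·P_y/P_x)², and y* = (M − P_x·x*)/P_y.
Plugging in: x* = (10·1.8/5)² = 12.96, y* = 15.1111.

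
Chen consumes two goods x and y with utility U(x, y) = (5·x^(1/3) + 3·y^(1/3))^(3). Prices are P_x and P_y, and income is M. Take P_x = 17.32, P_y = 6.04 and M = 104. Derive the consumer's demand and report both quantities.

Substitute y = (y/x)·x into the budget: x* = M/(P_x + P_y·(y/x)).
Numerically y/x = 2.256801, so x* = 104/(17.32 + 6.04·2.256801) = 3.3601 and y* = 2.256801·3.3601 = 7.5832.

x* = 3.3601, y* = 7.5832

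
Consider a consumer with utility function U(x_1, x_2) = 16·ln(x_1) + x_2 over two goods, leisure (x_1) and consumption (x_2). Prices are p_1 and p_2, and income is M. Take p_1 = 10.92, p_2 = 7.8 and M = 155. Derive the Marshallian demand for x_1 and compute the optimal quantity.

x_1* = 11.4286

MU_x_1 = 16/x_1, MU_x_2 = 1. Tangency: 16/x_1 = p_1/p_2.
So x_1*(p_1,p_2) = 16·p_2/p_1, independent of income; and x_2* = (M − 16·p_2)/p_2.
At the given prices: x_1* = 16·7.8/10.92 = 11.4286.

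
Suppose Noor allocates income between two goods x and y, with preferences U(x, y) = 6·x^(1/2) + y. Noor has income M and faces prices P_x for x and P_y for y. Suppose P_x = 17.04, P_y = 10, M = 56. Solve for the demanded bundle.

Thus x* = (3·P_y/P_x)² — independent of M — with the rest of income spent on y.
Plugging in: x* = (3·10/17.04)² = 3.0996, y* = 0.3183.

x* = 3.0996, y* = 0.3183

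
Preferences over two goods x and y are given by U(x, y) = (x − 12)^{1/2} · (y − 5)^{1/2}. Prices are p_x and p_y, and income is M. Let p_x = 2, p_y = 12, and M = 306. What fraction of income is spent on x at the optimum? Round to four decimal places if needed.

share on x = 0.4412

Let x' = x−12, y' = y−5. MRS = y'/x' = p_x/p_y.
Substituting into the budget: x* = 12 + 0.5·(M − 12·p_x − 5·p_y)/p_x, and y* = 5 + 0.5·(…)/p_y.
Discretionary income = 306 − 12·2 − 5·12 = 222; x* = 12 + 0.5·222/2 = 67.5; y* = 5 + 0.5·222/12 = 14.25.
Expenditure on x: 2·67.5 = 135; share = 0.4412.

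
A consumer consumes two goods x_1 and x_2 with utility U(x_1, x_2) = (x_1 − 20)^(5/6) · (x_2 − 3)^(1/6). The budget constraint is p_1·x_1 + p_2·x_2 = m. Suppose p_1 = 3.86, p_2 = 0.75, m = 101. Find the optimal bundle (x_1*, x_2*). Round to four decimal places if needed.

x_1* = 24.6524, x_2* = 7.7889

This is Cobb-Douglas in (x_1−20, x_2−3): tangency gives 5/6·p_2·(x_2−3) = 1/6·p_1·(x_1−20).
Substituting into the budget: x_1* = 20 + 5/6·(m − 20·p_1 − 3·p_2)/p_1, and x_2* = 3 + 1/6·(…)/p_2.
Discretionary income = 101 − 20·3.86 − 3·0.75 = 21.55; x_1* = 20 + 5/6·21.55/3.86 = 24.6524; x_2* = 3 + 1/6·21.55/0.75 = 7.7889.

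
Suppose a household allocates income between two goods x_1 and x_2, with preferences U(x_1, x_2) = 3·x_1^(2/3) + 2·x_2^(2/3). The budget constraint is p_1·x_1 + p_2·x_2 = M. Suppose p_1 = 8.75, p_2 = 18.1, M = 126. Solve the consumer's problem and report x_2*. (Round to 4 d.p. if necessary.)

x_2* = 0.4508

MU_x_1 ∝ 3·x_1^(-1/3), MU_x_2 ∝ 2·x_2^(-1/3), so MRS = (3/2)·(x_2/x_1)^(1/3) = p_1/p_2.
Hence x_2/x_1 = ((2/3)·p_1/p_2)^(1/(1/3)), i.e. raised to the 3 power.
Substitute x_2 = (x_2/x_1)·x_1 into the budget: x_1* = M/(p_1 + p_2·(x_2/x_1)).
Numerically x_2/x_1 = 0.033475, so x_1* = 126/(8.75 + 18.1·0.033475) = 13.4675 and x_2* = 0.033475·13.4675 = 0.4508.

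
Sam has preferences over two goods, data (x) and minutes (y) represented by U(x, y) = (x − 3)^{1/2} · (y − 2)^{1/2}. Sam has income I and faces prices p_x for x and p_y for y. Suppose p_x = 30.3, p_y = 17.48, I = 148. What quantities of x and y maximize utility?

MRS = (y−2)/(x−3). Tangency with p_x/p_y gives y−2 = (p_x/p_y)·(x−3).
After buying the subsistence bundle (3, 2), a share 0.5 of the remaining income goes to x: x* = 3 + 0.5·(I − 3p_x − 2p_y)/p_x.
Discretionary income = 148 − 3·30.3 − 2·17.48 = 22.14; x* = 3 + 0.5·22.14/30.3 = 3.3653; y* = 2 + 0.5·22.14/17.48 = 2.6333.

x* = 3.3653, y* = 2.6333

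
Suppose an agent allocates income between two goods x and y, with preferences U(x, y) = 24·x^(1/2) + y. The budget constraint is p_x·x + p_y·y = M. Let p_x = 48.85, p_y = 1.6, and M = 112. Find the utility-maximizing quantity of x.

Solve: √x = 12·p_y/p_x, so x*(p_x,p_y) = (12·p_y/p_x)², and y* = (M − p_x·x*)/p_y.
Plugging in: x* = (12·1.6/48.85)² = 0.1545.

x* = 0.1545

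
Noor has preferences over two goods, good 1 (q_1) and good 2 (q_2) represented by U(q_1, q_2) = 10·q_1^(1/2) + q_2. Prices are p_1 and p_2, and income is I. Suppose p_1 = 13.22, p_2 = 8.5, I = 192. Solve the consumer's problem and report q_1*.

q_1* = 10.3351

Set MRS = p_1/p_2: 5·q_1^(−1/2) = p_1/p_2.
Thus q_1* = (5·p_2/p_1)² — independent of I — with the rest of income spent on q_2.
Plugging in: q_1* = (5·8.5/13.22)² = 10.3351.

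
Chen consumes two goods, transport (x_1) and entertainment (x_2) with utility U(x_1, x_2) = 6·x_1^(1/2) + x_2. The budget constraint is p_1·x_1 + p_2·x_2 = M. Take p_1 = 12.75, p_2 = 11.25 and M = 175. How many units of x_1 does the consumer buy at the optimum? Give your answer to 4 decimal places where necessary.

x_1* = 7.0069

MU_x_1 = 3/√x_1, MU_x_2 = 1. Tangency: 3/√x_1 = p_1/p_2.
Thus x_1* = (3·p_2/p_1)² — independent of M — with the rest of income spent on x_2.
Plugging in: x_1* = (3·11.25/12.75)² = 7.0069.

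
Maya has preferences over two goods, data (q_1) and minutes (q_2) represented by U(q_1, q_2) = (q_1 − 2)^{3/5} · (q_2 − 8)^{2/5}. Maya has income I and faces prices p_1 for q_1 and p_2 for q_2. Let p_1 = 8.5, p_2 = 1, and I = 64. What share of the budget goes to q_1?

This is Cobb-Douglas in (q_1−2, q_2−8): tangency gives 0.6·p_2·(q_2−8) = 0.4·p_1·(q_1−2).
Substituting into the budget: q_1* = 2 + 0.6·(I − 2·p_1 − 8·p_2)/p_1, and q_2* = 8 + 0.4·(…)/p_2.
Discretionary income = 64 − 2·8.5 − 8·1 = 39; q_1* = 2 + 0.6·39/8.5 = 4.7529; q_2* = 8 + 0.4·39/1 = 23.6.
Expenditure on q_1: 8.5·4.7529 = 40.4; share = 0.6312.

share on q_1 = 0.6312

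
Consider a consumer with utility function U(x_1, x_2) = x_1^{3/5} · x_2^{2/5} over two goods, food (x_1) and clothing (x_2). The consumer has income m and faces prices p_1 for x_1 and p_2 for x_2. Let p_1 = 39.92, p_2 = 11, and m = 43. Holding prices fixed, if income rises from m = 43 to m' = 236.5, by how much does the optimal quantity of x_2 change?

Demand: x_1*(p_1,p_2,m) = 0.6·m/p_1 and x_2* = 0.4·m/p_2.
At p_1=39.92, p_2=11, m=43: x_2* = 0.4·43/11 = 1.5636.
At m' = 236.5: x_2* = 8.6. Change: 8.6 − 1.5636 = 7.0364.

Δx_2* = 7.0364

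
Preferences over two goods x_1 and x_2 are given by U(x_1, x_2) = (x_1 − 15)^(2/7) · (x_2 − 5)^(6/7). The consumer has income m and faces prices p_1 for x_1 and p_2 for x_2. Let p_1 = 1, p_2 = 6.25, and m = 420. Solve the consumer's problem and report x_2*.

x_2* = 49.85

MRS = (1/3)·(x_2−5)/(x_1−15). Tangency with p_1/p_2 gives x_2−5 = 3·(p_1/p_2)·(x_1−15).
After buying the subsistence bundle (15, 5), a share 0.25 of the remaining income goes to x_1: x_1* = 15 + 0.25·(m − 15p_1 − 5p_2)/p_1.
Discretionary income = 420 − 15·1 − 5·6.25 = 373.75; x_2* = 5 + 0.75·373.75/6.25 = 49.85.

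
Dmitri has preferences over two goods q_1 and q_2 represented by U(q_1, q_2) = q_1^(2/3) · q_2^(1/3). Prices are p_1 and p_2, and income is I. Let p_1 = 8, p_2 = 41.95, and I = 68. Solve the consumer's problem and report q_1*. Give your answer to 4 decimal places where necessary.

q_1* = 5.6667

At p_1=8, p_2=41.95, I=68: q_1* = 2/3·68/8 = 5.6667.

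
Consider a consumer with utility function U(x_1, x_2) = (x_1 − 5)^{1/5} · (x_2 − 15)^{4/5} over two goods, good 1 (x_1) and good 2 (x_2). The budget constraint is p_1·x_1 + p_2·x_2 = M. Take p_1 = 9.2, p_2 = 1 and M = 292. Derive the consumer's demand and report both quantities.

x_1* = 10.0217, x_2* = 199.8

This is Cobb-Douglas in (x_1−5, x_2−15): tangency gives 0.2·p_2·(x_2−15) = 0.8·p_1·(x_1−5).
Substituting into the budget: x_1* = 5 + 0.2·(M − 5·p_1 − 15·p_2)/p_1, and x_2* = 15 + 0.8·(…)/p_2.
Discretionary income = 292 − 5·9.2 − 15·1 = 231; x_1* = 5 + 0.2·231/9.2 = 10.0217; x_2* = 15 + 0.8·231/1 = 199.8.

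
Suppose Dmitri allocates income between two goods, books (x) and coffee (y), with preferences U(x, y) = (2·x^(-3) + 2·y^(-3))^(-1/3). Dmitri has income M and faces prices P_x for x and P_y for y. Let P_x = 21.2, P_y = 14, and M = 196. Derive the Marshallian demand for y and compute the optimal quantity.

MRS = MU_x/MU_y = (y/x)^(4). Set equal to P_x/P_y.
Solve for the ratio: y/x = [P_x/P_y]^(0.25).
Substitute y = (y/x)·x into the budget: x* = M/(P_x + P_y·(y/x)).
Numerically y/x = 1.109308, so x* = 196/(21.2 + 14·1.109308) = 5.3362 and y* = 1.109308·5.3362 = 5.9195.

y* = 5.9195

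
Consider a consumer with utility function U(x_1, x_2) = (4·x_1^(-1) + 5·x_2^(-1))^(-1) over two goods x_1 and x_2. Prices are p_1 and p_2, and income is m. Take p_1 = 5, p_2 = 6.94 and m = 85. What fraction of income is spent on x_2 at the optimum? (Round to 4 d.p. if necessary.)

share on x_2 = 0.5684

With the ratio pinned down, the budget gives x_1* = m/(p_1 + p_2·(x_2/x_1)) and x_2* = (x_2/x_1)·x_1*.
Numerically x_2/x_1 = 0.948987, so x_1* = 85/(5 + 6.94·0.948987) = 7.3365 and x_2* = 0.948987·7.3365 = 6.9622.
Expenditure on x_2: 6.94·6.9622 = 48.3177; share = 0.5684.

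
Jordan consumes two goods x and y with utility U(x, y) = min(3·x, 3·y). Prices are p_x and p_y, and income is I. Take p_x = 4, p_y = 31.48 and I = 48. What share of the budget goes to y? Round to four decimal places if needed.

share on y = 0.8873

Demand: x*(p_x,p_y,I) = 3·I/(3·p_x + 3·p_y), y* = 3·I/(3·p_x + 3·p_y).
Here 3·4 + 3·31.48 = 106.44, giving x* = 1.3529 and y* = 1.3529.
Expenditure on y: 31.48·1.3529 = 42.5885; share = 0.8873.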